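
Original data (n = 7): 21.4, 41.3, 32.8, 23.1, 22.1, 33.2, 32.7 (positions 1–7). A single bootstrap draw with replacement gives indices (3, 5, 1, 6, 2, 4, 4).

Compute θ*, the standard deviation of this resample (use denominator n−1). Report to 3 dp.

Resample values: 32.8, 22.1, 21.4, 33.2, 41.3, 23.1, 23.1.
Mean = 28.1429; sum of squared deviations = 353.2171
s² = 353.2171 / 6 = 58.8695
s = √58.8695 = 7.673

θ* = 7.673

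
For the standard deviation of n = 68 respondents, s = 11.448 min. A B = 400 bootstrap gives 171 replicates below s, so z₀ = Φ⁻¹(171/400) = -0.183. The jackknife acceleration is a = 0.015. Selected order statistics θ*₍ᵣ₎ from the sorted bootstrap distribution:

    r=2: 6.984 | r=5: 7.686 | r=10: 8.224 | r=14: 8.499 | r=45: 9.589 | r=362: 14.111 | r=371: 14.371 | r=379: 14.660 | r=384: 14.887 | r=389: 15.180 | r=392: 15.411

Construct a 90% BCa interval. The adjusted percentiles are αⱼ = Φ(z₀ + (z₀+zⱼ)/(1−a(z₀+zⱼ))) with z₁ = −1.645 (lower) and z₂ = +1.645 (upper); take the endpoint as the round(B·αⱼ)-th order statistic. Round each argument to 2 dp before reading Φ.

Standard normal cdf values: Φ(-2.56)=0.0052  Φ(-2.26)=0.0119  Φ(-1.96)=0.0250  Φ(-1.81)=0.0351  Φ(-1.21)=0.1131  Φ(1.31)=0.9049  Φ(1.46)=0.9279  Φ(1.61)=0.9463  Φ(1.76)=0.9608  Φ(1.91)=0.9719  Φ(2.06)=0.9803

Lower: z₀ + z₁ = -0.183 + (-1.645) = -1.828; 1 − a(z₀+z₁) = 1 − (0.015)(-1.828) = 1.0274; argument = -0.183 + (-1.828)/1.0274 = -1.9622 → -1.96.
α₁ = Φ(-1.96) = 0.0250; rank = round(400 × 0.0250) = 10; θ*₍10₎ = 8.224.
Upper: z₀ + z₂ = 1.462; 1 − a(z₀+z₂) = 0.9781; argument = 1.3118 → 1.31; α₂ = 0.9049; rank = 362; θ*₍362₎ = 14.111.

(8.224, 14.111)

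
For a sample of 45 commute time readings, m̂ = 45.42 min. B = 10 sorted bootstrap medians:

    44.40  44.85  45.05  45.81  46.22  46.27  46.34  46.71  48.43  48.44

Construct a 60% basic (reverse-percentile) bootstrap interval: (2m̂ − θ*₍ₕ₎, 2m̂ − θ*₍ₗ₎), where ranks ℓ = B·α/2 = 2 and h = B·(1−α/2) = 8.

Percentile endpoints at ranks 2 and 8: θ*₍2₎ = 44.85, θ*₍8₎ = 46.71.
Basic interval reflects these around m̂:
  lower = 2 × 45.42 − 46.71 = 44.13
  upper = 2 × 45.42 − 44.85 = 45.99

(44.13, 45.99)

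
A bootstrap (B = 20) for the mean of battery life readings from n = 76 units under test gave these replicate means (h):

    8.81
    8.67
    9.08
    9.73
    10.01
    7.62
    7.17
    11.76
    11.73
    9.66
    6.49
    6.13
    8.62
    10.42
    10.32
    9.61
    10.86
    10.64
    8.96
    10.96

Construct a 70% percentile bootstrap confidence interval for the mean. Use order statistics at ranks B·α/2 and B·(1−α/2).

(7.17, 10.86)

Sorted replicates: 6.13, 6.49, 7.17, 7.62, 8.62, 8.67, 8.81, 8.96, 9.08, 9.61, 9.66, 9.73, 10.01, 10.32, 10.42, 10.64, 10.86, 10.96, 11.73, 11.76
α = 0.30; lower rank = 20 × 0.150 = 3; upper rank = 20 × 0.850 = 17.
The 3rd smallest replicate is 7.17; the 17th is 10.86.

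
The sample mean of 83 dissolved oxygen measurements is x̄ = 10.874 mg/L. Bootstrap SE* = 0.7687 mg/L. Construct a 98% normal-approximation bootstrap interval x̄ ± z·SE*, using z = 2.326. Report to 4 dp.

(9.0860, 12.6620)

Margin = 2.326 × 0.7687 = 1.78800
Interval: 10.874 ± 1.78800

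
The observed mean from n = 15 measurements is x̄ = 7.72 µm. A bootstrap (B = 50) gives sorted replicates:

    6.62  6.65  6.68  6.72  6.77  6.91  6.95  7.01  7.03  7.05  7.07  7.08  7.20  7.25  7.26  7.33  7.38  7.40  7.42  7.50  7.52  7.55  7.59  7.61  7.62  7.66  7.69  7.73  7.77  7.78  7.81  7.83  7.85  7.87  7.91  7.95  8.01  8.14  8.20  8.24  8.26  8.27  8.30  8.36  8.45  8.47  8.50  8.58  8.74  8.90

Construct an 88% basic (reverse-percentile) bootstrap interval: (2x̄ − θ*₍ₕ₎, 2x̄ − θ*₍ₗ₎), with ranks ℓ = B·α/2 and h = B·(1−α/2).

Percentile endpoints at ranks 3 and 47: θ*₍3₎ = 6.68, θ*₍47₎ = 8.50.
Basic interval reflects these around x̄:
  lower = 2 × 7.72 − 8.50 = 6.94
  upper = 2 × 7.72 − 6.68 = 8.76

(6.94, 8.76)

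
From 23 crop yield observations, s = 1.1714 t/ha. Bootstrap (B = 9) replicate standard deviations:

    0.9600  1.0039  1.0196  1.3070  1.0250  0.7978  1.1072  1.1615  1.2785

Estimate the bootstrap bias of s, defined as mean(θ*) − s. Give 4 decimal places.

mean(θ*) = (0.9600 + 1.0039 + 1.0196 + 1.3070 + 1.0250 + 0.7978 + 1.1072 + 1.1615 + 1.2785) / 9 = 1.07339
bias = 1.07339 − 1.1714

bias = −0.0980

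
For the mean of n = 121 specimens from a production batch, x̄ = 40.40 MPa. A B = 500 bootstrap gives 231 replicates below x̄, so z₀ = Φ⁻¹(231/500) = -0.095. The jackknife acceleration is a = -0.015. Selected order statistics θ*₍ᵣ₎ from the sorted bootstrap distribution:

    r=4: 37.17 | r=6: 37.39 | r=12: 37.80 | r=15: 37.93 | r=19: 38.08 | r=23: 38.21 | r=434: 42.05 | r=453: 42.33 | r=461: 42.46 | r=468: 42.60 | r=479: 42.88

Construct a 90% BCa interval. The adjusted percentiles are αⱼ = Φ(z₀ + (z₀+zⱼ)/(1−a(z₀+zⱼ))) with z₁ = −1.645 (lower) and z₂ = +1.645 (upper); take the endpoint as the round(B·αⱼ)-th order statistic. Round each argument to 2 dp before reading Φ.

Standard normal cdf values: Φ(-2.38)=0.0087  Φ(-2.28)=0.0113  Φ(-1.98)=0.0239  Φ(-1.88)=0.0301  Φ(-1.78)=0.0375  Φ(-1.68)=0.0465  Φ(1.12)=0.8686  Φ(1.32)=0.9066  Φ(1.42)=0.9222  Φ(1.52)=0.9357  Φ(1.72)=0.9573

(37.93, 42.46)

Lower: z₀ + z₁ = -0.095 + (-1.645) = -1.740; 1 − a(z₀+z₁) = 1 − (-0.015)(-1.740) = 0.9739; argument = -0.095 + (-1.740)/0.9739 = -1.8816 → -1.88.
α₁ = Φ(-1.88) = 0.0301; rank = round(500 × 0.0301) = 15; θ*₍15₎ = 37.93.
Upper: z₀ + z₂ = 1.550; 1 − a(z₀+z₂) = 1.0232; argument = 1.4198 → 1.42; α₂ = 0.9222; rank = 461; θ*₍461₎ = 42.46.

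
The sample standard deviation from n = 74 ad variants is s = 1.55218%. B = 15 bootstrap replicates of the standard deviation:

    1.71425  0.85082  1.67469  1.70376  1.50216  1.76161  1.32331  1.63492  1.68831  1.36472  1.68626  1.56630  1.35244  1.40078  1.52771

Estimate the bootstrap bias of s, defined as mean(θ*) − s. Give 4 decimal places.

mean(θ*) = (1.71425 + 0.85082 + 1.67469 + 1.70376 + 1.50216 + 1.76161 + 1.32331 + 1.63492 + 1.68831 + 1.36472 + 1.68626 + 1.56630 + 1.35244 + 1.40078 + 1.52771) / 15 = 1.51680
bias = 1.51680 − 1.55218

bias = −0.0354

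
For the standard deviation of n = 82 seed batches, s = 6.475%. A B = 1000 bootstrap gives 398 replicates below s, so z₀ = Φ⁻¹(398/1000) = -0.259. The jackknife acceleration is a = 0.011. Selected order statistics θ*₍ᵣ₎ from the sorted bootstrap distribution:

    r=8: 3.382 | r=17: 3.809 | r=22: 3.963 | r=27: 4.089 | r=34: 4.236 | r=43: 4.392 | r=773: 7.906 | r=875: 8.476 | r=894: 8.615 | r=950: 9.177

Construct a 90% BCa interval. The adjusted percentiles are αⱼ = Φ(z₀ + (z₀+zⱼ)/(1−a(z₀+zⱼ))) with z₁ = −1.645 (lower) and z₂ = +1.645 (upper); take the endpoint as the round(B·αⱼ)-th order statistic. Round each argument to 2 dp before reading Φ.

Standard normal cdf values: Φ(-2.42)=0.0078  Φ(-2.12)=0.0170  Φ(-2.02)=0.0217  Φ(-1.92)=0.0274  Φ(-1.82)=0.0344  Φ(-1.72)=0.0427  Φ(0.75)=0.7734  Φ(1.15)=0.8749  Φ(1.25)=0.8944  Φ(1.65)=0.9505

(3.809, 8.476)

Lower: z₀ + z₁ = -0.259 + (-1.645) = -1.904; 1 − a(z₀+z₁) = 1 − (0.011)(-1.904) = 1.0209; argument = -0.259 + (-1.904)/1.0209 = -2.1239 → -2.12.
α₁ = Φ(-2.12) = 0.0170; rank = round(1000 × 0.0170) = 17; θ*₍17₎ = 3.809.
Upper: z₀ + z₂ = 1.386; 1 − a(z₀+z₂) = 0.9848; argument = 1.1485 → 1.15; α₂ = 0.8749; rank = 875; θ*₍875₎ = 8.476.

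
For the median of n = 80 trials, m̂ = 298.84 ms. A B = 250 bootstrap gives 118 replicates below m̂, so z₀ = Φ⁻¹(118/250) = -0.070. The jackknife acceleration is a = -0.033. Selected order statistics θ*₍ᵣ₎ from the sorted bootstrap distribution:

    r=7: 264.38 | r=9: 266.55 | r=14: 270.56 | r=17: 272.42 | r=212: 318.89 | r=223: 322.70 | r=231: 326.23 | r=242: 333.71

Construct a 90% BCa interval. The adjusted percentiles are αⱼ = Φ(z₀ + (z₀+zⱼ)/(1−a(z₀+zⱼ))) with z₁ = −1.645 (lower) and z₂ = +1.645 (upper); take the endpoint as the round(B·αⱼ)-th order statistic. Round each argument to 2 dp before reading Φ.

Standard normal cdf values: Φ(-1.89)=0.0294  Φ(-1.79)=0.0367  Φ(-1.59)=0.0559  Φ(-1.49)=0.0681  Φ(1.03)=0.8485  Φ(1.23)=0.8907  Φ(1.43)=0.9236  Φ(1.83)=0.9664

Lower: z₀ + z₁ = -0.070 + (-1.645) = -1.715; 1 − a(z₀+z₁) = 1 − (-0.033)(-1.715) = 0.9434; argument = -0.070 + (-1.715)/0.9434 = -1.8879 → -1.89.
α₁ = Φ(-1.89) = 0.0294; rank = round(250 × 0.0294) = 7; θ*₍7₎ = 264.38.
Upper: z₀ + z₂ = 1.575; 1 − a(z₀+z₂) = 1.0520; argument = 1.4272 → 1.43; α₂ = 0.9236; rank = 231; θ*₍231₎ = 326.23.

(264.38, 326.23)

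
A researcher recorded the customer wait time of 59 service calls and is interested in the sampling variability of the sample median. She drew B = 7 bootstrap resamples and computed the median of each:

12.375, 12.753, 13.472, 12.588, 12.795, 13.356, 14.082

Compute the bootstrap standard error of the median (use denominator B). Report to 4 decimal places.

Bootstrap SE is the standard deviation of the 7 replicate medians.
Mean of replicates: (12.375 + 12.753 + 13.472 + 12.588 + 12.795 + 13.356 + 14.082) / 7 = 91.42100 / 7 = 13.06014
Sum of squared deviations: (−0.68514)² + (−0.30714)² + (+0.41186)² + (−0.47214)² + (−0.26514)² + (+0.29586)² + (+1.02186)² = 2.15833
Variance = 2.15833 / 7 = 0.30833
SE* = √0.30833

SE* = 0.5553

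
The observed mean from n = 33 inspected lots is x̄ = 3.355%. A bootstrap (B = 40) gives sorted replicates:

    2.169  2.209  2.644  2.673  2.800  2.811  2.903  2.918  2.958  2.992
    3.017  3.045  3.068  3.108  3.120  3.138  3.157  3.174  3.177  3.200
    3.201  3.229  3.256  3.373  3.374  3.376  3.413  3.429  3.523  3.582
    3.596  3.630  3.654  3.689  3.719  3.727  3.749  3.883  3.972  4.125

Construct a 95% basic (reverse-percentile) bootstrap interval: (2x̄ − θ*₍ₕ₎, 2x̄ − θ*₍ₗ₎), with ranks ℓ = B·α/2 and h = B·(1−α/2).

(2.738, 4.541)

Percentile endpoints at ranks 1 and 39: θ*₍1₎ = 2.169, θ*₍39₎ = 3.972.
Basic interval reflects these around x̄:
  lower = 2 × 3.355 − 3.972 = 2.738
  upper = 2 × 3.355 − 2.169 = 4.541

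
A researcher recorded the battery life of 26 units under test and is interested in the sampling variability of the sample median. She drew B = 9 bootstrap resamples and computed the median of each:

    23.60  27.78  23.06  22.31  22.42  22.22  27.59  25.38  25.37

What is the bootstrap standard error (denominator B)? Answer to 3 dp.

Bootstrap SE is the standard deviation of the 9 replicate medians.
Mean of replicates: (23.60 + 27.78 + 23.06 + 22.31 + 22.42 + 22.22 + 27.59 + 25.38 + 25.37) / 9 = 219.7300 / 9 = 24.4144
Sum of squared deviations: (−0.8144)² + (+3.3656)² + (−1.3544)² + (−2.1044)² + (−1.9944)² + (−2.1944)² + (+3.1756)² + (+0.9656)² + (+0.9556)² = 38.9764
Variance = 38.9764 / 9 = 4.3307
SE* = √4.3307

SE* = 2.081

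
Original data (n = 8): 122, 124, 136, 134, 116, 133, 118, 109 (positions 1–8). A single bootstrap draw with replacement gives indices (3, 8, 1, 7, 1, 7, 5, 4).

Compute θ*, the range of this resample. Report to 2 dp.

θ* = 27.00

Resample values: 136, 109, 122, 118, 122, 118, 116, 134.
Range = 136 − 109 = 27.00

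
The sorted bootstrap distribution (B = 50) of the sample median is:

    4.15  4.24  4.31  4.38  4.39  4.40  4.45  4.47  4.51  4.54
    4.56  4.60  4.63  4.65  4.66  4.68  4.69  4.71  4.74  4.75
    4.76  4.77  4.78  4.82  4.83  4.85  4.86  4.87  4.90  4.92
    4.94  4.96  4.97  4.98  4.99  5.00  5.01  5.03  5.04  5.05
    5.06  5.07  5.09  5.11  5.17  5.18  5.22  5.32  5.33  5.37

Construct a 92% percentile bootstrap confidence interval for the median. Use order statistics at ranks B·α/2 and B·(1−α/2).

α = 0.08; lower rank = 50 × 0.040 = 2; upper rank = 50 × 0.960 = 48.
The 2nd smallest replicate is 4.24; the 48th is 5.32.

(4.24, 5.32)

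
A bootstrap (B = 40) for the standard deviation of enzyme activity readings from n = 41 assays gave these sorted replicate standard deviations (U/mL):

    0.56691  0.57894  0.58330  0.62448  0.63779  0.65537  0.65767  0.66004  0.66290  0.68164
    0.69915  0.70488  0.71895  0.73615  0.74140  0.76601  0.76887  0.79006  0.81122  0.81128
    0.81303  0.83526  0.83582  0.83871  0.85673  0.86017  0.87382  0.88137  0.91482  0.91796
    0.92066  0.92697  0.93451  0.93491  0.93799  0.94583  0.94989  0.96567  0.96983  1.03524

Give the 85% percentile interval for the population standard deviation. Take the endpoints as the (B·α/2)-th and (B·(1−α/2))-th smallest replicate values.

α = 0.15; lower rank = 40 × 0.075 = 3; upper rank = 40 × 0.925 = 37.
The 3rd smallest replicate is 0.58330; the 37th is 0.94989.

(0.58330, 0.94989)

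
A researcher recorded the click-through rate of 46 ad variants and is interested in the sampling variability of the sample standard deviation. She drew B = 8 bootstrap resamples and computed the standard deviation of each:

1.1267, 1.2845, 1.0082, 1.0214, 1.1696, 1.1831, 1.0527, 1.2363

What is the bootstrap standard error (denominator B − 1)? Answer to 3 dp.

Bootstrap SE is the standard deviation of the 8 replicate standard deviations.
Mean of replicates: (1.1267 + 1.2845 + 1.0082 + 1.0214 + 1.1696 + 1.1831 + 1.0527 + 1.2363) / 8 = 9.08250 / 8 = 1.13531
Sum of squared deviations: (−0.00861)² + (+0.14919)² + (−0.12711)² + (−0.11391)² + (+0.03429)² + (+0.04779)² + (−0.08261)² + (+0.10099)² = 0.07195
Variance = 0.07195 / 7 = 0.01028
SE* = √0.01028

SE* = 0.101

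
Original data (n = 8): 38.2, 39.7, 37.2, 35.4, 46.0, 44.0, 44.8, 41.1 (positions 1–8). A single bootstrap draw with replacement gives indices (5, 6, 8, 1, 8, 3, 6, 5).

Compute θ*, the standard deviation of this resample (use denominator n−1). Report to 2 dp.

θ* = 3.35

Resample values: 46.0, 44.0, 41.1, 38.2, 41.1, 37.2, 44.0, 46.0.
Mean = 42.2000; sum of squared deviations = 78.7800
s² = 78.7800 / 7 = 11.2543
s = √11.2543 = 3.35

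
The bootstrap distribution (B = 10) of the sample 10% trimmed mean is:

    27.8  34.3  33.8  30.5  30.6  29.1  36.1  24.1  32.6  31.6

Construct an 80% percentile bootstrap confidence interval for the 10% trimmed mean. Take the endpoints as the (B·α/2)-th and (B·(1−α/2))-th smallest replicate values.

Sorted replicates: 24.1, 27.8, 29.1, 30.5, 30.6, 31.6, 32.6, 33.8, 34.3, 36.1
α = 0.20; lower rank = 10 × 0.100 = 1; upper rank = 10 × 0.900 = 9.
The 1st smallest replicate is 24.1; the 9th is 34.3.

(24.1, 34.3)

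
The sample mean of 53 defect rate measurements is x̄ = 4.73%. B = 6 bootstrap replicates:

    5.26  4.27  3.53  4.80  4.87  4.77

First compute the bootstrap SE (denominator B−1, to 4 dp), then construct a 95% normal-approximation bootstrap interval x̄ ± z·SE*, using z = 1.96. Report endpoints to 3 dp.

Mean of replicates = 4.5833; sum of squared deviations = 1.8295; SE* = √(1.8295/5) = 0.6049
Margin = 1.96 × 0.6049 = 1.1856
Interval: 4.73 ± 1.1856

(3.544, 5.916)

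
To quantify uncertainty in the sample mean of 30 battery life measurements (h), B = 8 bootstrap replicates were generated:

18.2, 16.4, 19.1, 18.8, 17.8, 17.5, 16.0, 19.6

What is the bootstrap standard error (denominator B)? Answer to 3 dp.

Bootstrap SE is the standard deviation of the 8 replicate means.
Mean of replicates: (18.2 + 16.4 + 19.1 + 18.8 + 17.8 + 17.5 + 16.0 + 19.6) / 8 = 143.4000 / 8 = 17.9250
Sum of squared deviations: (+0.2750)² + (−1.5250)² + (+1.1750)² + (+0.8750)² + (−0.1250)² + (−0.4250)² + (−1.9250)² + (+1.6750)² = 11.2550
Variance = 11.2550 / 8 = 1.4069
SE* = √1.4069

SE* = 1.186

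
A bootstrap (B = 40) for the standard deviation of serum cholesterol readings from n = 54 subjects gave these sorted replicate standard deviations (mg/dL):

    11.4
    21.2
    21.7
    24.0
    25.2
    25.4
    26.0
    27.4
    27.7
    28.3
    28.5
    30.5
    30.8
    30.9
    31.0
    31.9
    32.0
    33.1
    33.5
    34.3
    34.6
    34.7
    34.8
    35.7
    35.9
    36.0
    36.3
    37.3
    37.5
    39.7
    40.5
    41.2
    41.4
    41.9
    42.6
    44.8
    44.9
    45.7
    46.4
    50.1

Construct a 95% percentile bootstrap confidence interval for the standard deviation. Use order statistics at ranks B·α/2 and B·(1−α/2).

(11.4, 46.4)

α = 0.05; lower rank = 40 × 0.025 = 1; upper rank = 40 × 0.975 = 39.
The 1st smallest replicate is 11.4; the 39th is 46.4.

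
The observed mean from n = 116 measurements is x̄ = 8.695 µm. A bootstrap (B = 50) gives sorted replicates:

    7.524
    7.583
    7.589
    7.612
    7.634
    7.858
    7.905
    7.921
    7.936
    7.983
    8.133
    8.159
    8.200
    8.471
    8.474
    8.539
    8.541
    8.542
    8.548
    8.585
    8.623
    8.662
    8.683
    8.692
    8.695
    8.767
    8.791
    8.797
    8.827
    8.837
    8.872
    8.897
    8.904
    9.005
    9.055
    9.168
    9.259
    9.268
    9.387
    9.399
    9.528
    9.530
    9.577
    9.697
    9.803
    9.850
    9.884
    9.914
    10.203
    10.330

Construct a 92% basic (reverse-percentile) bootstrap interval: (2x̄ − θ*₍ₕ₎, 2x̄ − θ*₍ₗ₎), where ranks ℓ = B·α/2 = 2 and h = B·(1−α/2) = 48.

(7.476, 9.807)

Percentile endpoints at ranks 2 and 48: θ*₍2₎ = 7.583, θ*₍48₎ = 9.914.
Basic interval reflects these around x̄:
  lower = 2 × 8.695 − 9.914 = 7.476
  upper = 2 × 8.695 − 7.583 = 9.807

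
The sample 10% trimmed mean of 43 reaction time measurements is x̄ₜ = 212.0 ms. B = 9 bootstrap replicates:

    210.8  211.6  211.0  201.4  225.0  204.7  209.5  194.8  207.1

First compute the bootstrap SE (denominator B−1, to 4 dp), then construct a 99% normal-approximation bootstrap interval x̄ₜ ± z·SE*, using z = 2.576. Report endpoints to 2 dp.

(190.66, 233.34)

Mean of replicates = 208.4333; sum of squared deviations = 548.8600; SE* = √(548.8600/8) = 8.2830
Margin = 2.576 × 8.2830 = 21.337
Interval: 212.0 ± 21.337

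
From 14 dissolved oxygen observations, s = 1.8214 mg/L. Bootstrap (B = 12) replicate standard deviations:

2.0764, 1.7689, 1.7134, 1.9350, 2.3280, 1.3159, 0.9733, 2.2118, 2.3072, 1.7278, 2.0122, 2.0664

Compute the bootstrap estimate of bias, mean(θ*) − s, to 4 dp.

mean(θ*) = (2.0764 + 1.7689 + 1.7134 + 1.9350 + 2.3280 + 1.3159 + 0.9733 + 2.2118 + 2.3072 + 1.7278 + 2.0122 + 2.0664) / 12 = 1.86969
bias = 1.86969 − 1.8214

bias = +0.0483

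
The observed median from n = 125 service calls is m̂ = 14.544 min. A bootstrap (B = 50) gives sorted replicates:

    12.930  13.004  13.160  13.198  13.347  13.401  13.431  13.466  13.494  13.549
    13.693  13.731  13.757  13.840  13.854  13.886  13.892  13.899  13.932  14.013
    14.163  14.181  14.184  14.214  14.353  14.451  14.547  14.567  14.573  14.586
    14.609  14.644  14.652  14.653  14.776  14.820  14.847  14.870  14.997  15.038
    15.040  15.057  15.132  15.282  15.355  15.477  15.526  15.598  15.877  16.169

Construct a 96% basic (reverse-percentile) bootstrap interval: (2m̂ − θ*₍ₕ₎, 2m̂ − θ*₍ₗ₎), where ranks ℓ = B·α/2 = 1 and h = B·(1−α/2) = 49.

Percentile endpoints at ranks 1 and 49: θ*₍1₎ = 12.930, θ*₍49₎ = 15.877.
Basic interval reflects these around m̂:
  lower = 2 × 14.544 − 15.877 = 13.211
  upper = 2 × 14.544 − 12.930 = 16.158

(13.211, 16.158)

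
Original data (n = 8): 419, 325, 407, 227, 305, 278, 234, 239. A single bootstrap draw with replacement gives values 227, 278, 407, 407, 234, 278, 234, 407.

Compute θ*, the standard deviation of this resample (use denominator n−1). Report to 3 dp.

θ* = 83.416

Mean = 309.0000; sum of squared deviations = 48708.0000
s² = 48708.0000 / 7 = 6958.2857
s = √6958.2857 = 83.416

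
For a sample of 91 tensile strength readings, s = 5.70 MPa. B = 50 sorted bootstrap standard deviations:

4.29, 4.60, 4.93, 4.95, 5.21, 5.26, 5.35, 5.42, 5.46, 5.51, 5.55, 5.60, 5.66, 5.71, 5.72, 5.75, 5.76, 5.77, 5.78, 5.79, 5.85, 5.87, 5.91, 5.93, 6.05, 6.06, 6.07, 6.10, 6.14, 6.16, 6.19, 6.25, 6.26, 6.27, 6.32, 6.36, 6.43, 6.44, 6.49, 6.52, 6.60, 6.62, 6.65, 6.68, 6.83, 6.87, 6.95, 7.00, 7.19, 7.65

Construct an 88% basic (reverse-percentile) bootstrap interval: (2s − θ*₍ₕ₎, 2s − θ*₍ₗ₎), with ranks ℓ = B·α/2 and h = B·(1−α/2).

Percentile endpoints at ranks 3 and 47: θ*₍3₎ = 4.93, θ*₍47₎ = 6.95.
Basic interval reflects these around s:
  lower = 2 × 5.70 − 6.95 = 4.45
  upper = 2 × 5.70 − 4.93 = 6.47

(4.45, 6.47)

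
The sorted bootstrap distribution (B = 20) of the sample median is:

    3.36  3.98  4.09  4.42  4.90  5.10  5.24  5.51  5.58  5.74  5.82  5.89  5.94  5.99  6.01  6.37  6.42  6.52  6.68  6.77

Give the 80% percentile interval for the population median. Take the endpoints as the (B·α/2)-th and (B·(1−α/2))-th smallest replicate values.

α = 0.20; lower rank = 20 × 0.100 = 2; upper rank = 20 × 0.900 = 18.
The 2nd smallest replicate is 3.98; the 18th is 6.52.

(3.98, 6.52)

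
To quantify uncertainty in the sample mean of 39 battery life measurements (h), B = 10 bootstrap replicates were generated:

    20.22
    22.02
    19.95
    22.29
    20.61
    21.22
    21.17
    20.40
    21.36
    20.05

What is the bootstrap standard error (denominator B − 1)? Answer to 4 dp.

Bootstrap SE is the standard deviation of the 10 replicate means.
Mean of replicates: (20.22 + 22.02 + 19.95 + 22.29 + 20.61 + 21.22 + 21.17 + 20.40 + 21.36 + 20.05) / 10 = 209.29000 / 10 = 20.92900
Sum of squared deviations: (−0.70900)² + (+1.09100)² + (−0.97900)² + (+1.36100)² + (−0.31900)² + (+0.29100)² + (+0.24100)² + (−0.52900)² + (+0.43100)² + (−0.87900)² = 5.98649
Variance = 5.98649 / 9 = 0.66517
SE* = √0.66517

SE* = 0.8156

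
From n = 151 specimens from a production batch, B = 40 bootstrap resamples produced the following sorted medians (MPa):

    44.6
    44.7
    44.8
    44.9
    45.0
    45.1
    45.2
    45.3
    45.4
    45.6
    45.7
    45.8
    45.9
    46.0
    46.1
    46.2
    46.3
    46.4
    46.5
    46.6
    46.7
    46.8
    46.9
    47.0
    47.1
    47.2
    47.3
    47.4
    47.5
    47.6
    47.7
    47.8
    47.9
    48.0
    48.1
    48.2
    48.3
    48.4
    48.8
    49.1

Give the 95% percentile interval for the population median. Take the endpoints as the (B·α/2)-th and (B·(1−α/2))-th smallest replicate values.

α = 0.05; lower rank = 40 × 0.025 = 1; upper rank = 40 × 0.975 = 39.
The 1st smallest replicate is 44.6; the 39th is 48.8.

(44.6, 48.8)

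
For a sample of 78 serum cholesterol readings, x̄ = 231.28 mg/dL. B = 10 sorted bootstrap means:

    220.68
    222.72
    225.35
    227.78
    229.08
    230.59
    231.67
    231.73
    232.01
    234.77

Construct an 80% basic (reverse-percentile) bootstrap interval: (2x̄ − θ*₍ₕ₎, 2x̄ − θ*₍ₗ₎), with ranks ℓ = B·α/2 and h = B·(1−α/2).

(230.55, 241.88)

Percentile endpoints at ranks 1 and 9: θ*₍1₎ = 220.68, θ*₍9₎ = 232.01.
Basic interval reflects these around x̄:
  lower = 2 × 231.28 − 232.01 = 230.55
  upper = 2 × 231.28 − 220.68 = 241.88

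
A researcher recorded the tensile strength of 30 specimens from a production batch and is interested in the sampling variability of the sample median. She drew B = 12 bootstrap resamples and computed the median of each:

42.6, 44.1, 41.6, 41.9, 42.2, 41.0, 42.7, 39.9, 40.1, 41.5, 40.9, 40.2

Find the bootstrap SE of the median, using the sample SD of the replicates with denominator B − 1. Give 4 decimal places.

Bootstrap SE is the standard deviation of the 12 replicate medians.
Mean of replicates: (42.6 + 44.1 + 41.6 + 41.9 + 42.2 + 41.0 + 42.7 + 39.9 + 40.1 + 41.5 + 40.9 + 40.2) / 12 = 498.70000 / 12 = 41.55833
Sum of squared deviations: (+1.04167)² + (+2.54167)² + (+0.04167)² + (+0.34167)² + (+0.64167)² + (−0.55833)² + (+1.14167)² + (−1.65833)² + (−1.45833)² + (−0.05833)² + (−0.65833)² + (−1.35833)² = 16.84917
Variance = 16.84917 / 11 = 1.53174
SE* = √1.53174

SE* = 1.2376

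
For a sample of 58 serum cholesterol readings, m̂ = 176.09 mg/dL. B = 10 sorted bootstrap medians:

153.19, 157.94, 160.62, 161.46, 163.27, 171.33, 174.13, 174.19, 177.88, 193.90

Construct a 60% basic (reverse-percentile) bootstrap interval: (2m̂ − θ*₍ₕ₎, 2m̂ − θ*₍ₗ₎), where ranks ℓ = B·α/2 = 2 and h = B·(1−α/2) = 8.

(177.99, 194.24)

Percentile endpoints at ranks 2 and 8: θ*₍2₎ = 157.94, θ*₍8₎ = 174.19.
Basic interval reflects these around m̂:
  lower = 2 × 176.09 − 174.19 = 177.99
  upper = 2 × 176.09 − 157.94 = 194.24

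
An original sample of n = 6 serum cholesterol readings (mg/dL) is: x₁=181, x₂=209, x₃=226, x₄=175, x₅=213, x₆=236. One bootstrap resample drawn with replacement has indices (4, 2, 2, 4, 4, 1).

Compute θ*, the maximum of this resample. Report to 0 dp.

θ* = 209

Resample values: 175, 209, 209, 175, 175, 181.
Maximum = 209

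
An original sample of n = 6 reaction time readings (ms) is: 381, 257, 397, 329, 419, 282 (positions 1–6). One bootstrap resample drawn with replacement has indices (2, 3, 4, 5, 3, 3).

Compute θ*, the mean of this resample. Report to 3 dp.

Resample values: 257, 397, 329, 419, 397, 397.
Mean = (257 + 397 + 329 + 419 + 397 + 397) / 6 = 2196.0 / 6 = 366.000

θ* = 366.000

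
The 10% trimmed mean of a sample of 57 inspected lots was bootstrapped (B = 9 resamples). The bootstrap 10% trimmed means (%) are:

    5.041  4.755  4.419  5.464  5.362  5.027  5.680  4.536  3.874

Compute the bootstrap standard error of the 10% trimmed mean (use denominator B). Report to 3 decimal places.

SE* = 0.539

Bootstrap SE is the standard deviation of the 9 replicate 10% trimmed means.
Mean of replicates: (5.041 + 4.755 + 4.419 + 5.464 + 5.362 + 5.027 + 5.680 + 4.536 + 3.874) / 9 = 44.1580 / 9 = 4.9064
Sum of squared deviations: (+0.1346)² + (−0.1514)² + (−0.4874)² + (+0.5576)² + (+0.4556)² + (+0.1206)² + (+0.7736)² + (−0.3704)² + (−1.0324)² = 2.6131
Variance = 2.6131 / 9 = 0.2903
SE* = √0.2903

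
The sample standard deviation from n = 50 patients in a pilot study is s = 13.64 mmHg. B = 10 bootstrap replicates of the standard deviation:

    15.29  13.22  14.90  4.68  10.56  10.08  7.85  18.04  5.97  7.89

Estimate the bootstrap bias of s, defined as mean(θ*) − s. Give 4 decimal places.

mean(θ*) = (15.29 + 13.22 + 14.90 + 4.68 + 10.56 + 10.08 + 7.85 + 18.04 + 5.97 + 7.89) / 10 = 10.84800
bias = 10.84800 − 13.64

bias = −2.7920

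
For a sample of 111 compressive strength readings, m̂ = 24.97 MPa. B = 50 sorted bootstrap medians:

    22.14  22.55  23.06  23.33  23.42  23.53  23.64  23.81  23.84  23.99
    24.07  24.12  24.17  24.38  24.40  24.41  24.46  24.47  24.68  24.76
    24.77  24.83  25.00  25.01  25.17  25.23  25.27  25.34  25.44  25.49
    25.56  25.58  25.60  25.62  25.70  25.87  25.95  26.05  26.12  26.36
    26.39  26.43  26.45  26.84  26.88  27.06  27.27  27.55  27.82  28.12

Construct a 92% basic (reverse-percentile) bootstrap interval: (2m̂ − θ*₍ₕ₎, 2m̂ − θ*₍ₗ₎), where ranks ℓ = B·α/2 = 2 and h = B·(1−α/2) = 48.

(22.39, 27.39)

Percentile endpoints at ranks 2 and 48: θ*₍2₎ = 22.55, θ*₍48₎ = 27.55.
Basic interval reflects these around m̂:
  lower = 2 × 24.97 − 27.55 = 22.39
  upper = 2 × 24.97 − 22.55 = 27.39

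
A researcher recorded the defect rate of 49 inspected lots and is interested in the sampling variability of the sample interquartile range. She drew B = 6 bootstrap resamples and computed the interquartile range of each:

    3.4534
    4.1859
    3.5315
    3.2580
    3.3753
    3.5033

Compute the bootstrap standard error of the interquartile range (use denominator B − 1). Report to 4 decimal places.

Bootstrap SE is the standard deviation of the 6 replicate interquartile ranges.
Mean of replicates: (3.4534 + 4.1859 + 3.5315 + 3.2580 + 3.3753 + 3.5033) / 6 = 21.30740 / 6 = 3.55123
Sum of squared deviations: (−0.09783)² + (+0.63467)² + (−0.01973)² + (−0.29323)² + (−0.17593)² + (−0.04793)² = 0.53200
Variance = 0.53200 / 5 = 0.10640
SE* = √0.10640

SE* = 0.3262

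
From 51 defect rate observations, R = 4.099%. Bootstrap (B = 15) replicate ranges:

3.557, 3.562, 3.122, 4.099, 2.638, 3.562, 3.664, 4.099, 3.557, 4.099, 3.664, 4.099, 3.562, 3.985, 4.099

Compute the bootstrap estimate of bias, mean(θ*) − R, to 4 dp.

mean(θ*) = (3.557 + 3.562 + 3.122 + 4.099 + 2.638 + 3.562 + 3.664 + 4.099 + 3.557 + 4.099 + 3.664 + 4.099 + 3.562 + 3.985 + 4.099) / 15 = 3.69120
bias = 3.69120 − 4.099

bias = −0.4078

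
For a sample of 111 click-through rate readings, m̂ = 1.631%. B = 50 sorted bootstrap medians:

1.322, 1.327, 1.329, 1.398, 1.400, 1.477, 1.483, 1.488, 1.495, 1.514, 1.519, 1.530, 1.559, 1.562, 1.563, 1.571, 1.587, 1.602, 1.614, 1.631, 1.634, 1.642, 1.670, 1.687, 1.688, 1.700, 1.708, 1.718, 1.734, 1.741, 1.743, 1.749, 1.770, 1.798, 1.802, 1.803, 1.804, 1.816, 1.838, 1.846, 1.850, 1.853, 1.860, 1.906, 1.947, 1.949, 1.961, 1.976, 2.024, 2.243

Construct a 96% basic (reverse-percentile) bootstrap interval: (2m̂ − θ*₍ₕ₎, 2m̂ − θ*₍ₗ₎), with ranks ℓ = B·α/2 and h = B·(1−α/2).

(1.238, 1.940)

Percentile endpoints at ranks 1 and 49: θ*₍1₎ = 1.322, θ*₍49₎ = 2.024.
Basic interval reflects these around m̂:
  lower = 2 × 1.631 − 2.024 = 1.238
  upper = 2 × 1.631 − 1.322 = 1.940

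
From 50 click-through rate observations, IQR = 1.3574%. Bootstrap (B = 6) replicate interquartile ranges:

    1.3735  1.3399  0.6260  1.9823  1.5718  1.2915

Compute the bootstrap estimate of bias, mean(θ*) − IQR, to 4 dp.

bias = +0.0068

mean(θ*) = (1.3735 + 1.3399 + 0.6260 + 1.9823 + 1.5718 + 1.2915) / 6 = 1.36417
bias = 1.36417 − 1.3574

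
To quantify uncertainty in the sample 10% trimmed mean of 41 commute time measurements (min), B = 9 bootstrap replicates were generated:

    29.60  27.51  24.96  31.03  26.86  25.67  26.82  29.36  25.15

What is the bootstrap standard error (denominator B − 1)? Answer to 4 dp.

Bootstrap SE is the standard deviation of the 9 replicate 10% trimmed means.
Mean of replicates: (29.60 + 27.51 + 24.96 + 31.03 + 26.86 + 25.67 + 26.82 + 29.36 + 25.15) / 9 = 246.96000 / 9 = 27.44000
Sum of squared deviations: (+2.16000)² + (+0.07000)² + (−2.48000)² + (+3.59000)² + (−0.58000)² + (−1.77000)² + (−0.62000)² + (+1.92000)² + (−2.29000)² = 36.49320
Variance = 36.49320 / 8 = 4.56165
SE* = √4.56165

SE* = 2.1358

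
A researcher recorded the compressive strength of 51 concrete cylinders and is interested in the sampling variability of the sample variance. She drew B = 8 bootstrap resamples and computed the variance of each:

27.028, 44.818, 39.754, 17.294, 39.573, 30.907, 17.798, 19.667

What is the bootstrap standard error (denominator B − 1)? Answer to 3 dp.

Bootstrap SE is the standard deviation of the 8 replicate variances.
Mean of replicates: (27.028 + 44.818 + 39.754 + 17.294 + 39.573 + 30.907 + 17.798 + 19.667) / 8 = 236.8390 / 8 = 29.6049
Sum of squared deviations: (−2.5769)² + (+15.2131)² + (+10.1491)² + (−12.3109)² + (+9.9681)² + (+1.3021)² + (−11.8069)² + (−9.9379)² = 831.8645
Variance = 831.8645 / 7 = 118.8378
SE* = √118.8378

SE* = 10.901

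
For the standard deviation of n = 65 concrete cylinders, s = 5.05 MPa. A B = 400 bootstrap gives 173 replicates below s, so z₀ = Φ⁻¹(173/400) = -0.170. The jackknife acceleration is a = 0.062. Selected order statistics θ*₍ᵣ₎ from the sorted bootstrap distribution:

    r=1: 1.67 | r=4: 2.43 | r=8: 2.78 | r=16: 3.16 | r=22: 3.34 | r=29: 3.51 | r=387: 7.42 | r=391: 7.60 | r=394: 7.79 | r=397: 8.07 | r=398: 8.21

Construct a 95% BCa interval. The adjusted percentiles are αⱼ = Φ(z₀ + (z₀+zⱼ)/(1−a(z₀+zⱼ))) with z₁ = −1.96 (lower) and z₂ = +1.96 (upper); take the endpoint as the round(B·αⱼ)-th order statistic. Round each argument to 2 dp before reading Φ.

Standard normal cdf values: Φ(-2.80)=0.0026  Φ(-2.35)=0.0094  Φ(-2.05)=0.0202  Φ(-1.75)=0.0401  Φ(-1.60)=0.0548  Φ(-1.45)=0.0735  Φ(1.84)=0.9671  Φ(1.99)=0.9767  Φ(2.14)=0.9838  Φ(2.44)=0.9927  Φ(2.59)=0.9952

Lower: z₀ + z₁ = -0.170 + (-1.960) = -2.130; 1 − a(z₀+z₁) = 1 − (0.062)(-2.130) = 1.1321; argument = -0.170 + (-2.130)/1.1321 = -2.0515 → -2.05.
α₁ = Φ(-2.05) = 0.0202; rank = round(400 × 0.0202) = 8; θ*₍8₎ = 2.78.
Upper: z₀ + z₂ = 1.790; 1 − a(z₀+z₂) = 0.8890; argument = 1.8435 → 1.84; α₂ = 0.9671; rank = 387; θ*₍387₎ = 7.42.

(2.78, 7.42)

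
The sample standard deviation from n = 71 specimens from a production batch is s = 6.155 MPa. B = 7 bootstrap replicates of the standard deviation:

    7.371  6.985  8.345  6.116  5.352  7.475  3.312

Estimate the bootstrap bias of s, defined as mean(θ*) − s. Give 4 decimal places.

bias = +0.2673

mean(θ*) = (7.371 + 6.985 + 8.345 + 6.116 + 5.352 + 7.475 + 3.312) / 7 = 6.42229
bias = 6.42229 − 6.155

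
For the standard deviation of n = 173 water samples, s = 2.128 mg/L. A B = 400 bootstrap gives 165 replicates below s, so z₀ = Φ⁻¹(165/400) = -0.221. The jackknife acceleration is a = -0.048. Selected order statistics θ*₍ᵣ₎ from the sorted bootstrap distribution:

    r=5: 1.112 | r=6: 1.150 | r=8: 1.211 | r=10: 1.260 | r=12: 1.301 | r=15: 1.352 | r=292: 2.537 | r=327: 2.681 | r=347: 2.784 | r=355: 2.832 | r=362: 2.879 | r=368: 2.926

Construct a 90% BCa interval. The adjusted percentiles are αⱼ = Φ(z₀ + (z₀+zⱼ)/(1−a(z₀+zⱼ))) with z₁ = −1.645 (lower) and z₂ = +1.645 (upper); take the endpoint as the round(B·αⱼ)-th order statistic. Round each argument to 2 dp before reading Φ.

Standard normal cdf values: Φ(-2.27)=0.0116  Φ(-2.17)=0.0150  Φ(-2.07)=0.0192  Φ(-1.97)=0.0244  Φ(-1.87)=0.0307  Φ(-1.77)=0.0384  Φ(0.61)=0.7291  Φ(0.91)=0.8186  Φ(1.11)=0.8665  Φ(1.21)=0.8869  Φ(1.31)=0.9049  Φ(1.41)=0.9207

(1.112, 2.784)

Lower: z₀ + z₁ = -0.221 + (-1.645) = -1.866; 1 − a(z₀+z₁) = 1 − (-0.048)(-1.866) = 0.9104; argument = -0.221 + (-1.866)/0.9104 = -2.2706 → -2.27.
α₁ = Φ(-2.27) = 0.0116; rank = round(400 × 0.0116) = 5; θ*₍5₎ = 1.112.
Upper: z₀ + z₂ = 1.424; 1 − a(z₀+z₂) = 1.0684; argument = 1.1119 → 1.11; α₂ = 0.8665; rank = 347; θ*₍347₎ = 2.784.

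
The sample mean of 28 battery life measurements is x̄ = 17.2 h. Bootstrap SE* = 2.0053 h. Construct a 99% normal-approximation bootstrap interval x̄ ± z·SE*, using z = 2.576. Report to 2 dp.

(12.03, 22.37)

Margin = 2.576 × 2.0053 = 5.166
Interval: 17.2 ± 5.166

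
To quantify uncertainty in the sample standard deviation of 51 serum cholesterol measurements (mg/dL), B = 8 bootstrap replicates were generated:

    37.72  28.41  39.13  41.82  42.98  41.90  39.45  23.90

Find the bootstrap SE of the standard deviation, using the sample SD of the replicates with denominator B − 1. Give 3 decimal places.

SE* = 6.963

Bootstrap SE is the standard deviation of the 8 replicate standard deviations.
Mean of replicates: (37.72 + 28.41 + 39.13 + 41.82 + 42.98 + 41.90 + 39.45 + 23.90) / 8 = 295.3100 / 8 = 36.9138
Sum of squared deviations: (+0.8062)² + (−8.5038)² + (+2.2163)² + (+4.9062)² + (+6.0662)² + (+4.9862)² + (+2.5363)² + (−13.0138)² = 339.3992
Variance = 339.3992 / 7 = 48.4856
SE* = √48.4856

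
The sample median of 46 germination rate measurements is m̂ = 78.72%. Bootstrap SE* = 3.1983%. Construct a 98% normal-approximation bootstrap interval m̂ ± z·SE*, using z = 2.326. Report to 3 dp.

Margin = 2.326 × 3.1983 = 7.4392
Interval: 78.72 ± 7.4392

(71.281, 86.159)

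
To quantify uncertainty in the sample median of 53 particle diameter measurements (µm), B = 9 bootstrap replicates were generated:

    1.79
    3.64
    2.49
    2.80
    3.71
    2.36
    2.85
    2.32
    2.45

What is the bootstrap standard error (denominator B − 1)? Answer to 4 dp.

Bootstrap SE is the standard deviation of the 9 replicate medians.
Mean of replicates: (1.79 + 3.64 + 2.49 + 2.80 + 3.71 + 2.36 + 2.85 + 2.32 + 2.45) / 9 = 24.41000 / 9 = 2.71222
Sum of squared deviations: (−0.92222)² + (+0.92778)² + (−0.22222)² + (+0.08778)² + (+0.99778)² + (−0.35222)² + (+0.13778)² + (−0.39222)² + (−0.26222)² = 3.12956
Variance = 3.12956 / 8 = 0.39119
SE* = √0.39119

SE* = 0.6255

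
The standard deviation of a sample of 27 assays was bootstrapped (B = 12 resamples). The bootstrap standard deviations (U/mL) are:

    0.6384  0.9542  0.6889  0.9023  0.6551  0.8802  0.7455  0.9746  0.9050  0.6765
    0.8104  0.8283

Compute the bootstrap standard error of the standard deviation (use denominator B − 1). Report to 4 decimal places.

Bootstrap SE is the standard deviation of the 12 replicate standard deviations.
Mean of replicates: (0.6384 + 0.9542 + 0.6889 + 0.9023 + 0.6551 + 0.8802 + 0.7455 + 0.9746 + 0.9050 + 0.6765 + 0.8104 + 0.8283) / 12 = 9.65940 / 12 = 0.80495
Sum of squared deviations: (−0.16655)² + (+0.14925)² + (−0.11605)² + (+0.09735)² + (−0.14985)² + (+0.07525)² + (−0.05945)² + (+0.16965)² + (+0.10005)² + (−0.12845)² + (+0.00545)² + (+0.02335)² = 0.16048
Variance = 0.16048 / 11 = 0.01459
SE* = √0.01459

SE* = 0.1208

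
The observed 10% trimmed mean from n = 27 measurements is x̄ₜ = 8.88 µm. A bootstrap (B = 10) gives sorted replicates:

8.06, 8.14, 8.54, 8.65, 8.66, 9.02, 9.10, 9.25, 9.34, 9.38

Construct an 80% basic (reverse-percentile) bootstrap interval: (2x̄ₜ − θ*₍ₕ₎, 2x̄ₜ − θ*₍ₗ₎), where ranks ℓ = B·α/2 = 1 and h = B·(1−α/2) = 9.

(8.42, 9.70)

Percentile endpoints at ranks 1 and 9: θ*₍1₎ = 8.06, θ*₍9₎ = 9.34.
Basic interval reflects these around x̄ₜ:
  lower = 2 × 8.88 − 9.34 = 8.42
  upper = 2 × 8.88 − 8.06 = 9.70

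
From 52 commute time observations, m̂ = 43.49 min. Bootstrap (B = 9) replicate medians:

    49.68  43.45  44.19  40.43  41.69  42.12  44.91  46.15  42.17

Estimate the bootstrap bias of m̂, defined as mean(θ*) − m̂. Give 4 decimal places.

bias = +0.3756

mean(θ*) = (49.68 + 43.45 + 44.19 + 40.43 + 41.69 + 42.12 + 44.91 + 46.15 + 42.17) / 9 = 43.86556
bias = 43.86556 − 43.49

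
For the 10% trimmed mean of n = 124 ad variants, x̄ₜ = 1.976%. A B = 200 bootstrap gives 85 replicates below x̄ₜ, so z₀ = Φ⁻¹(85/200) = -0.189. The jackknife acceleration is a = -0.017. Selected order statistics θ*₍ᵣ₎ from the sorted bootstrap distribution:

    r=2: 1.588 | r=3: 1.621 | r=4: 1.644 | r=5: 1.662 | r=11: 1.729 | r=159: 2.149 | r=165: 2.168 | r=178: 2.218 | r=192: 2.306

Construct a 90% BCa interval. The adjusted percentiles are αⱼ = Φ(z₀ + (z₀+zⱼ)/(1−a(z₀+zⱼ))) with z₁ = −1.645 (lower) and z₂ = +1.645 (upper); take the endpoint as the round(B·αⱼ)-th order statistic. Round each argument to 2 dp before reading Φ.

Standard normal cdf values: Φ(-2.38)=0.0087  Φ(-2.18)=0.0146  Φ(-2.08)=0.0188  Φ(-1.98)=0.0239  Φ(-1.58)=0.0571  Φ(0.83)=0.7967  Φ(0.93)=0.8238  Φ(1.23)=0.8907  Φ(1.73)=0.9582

(1.644, 2.218)

Lower: z₀ + z₁ = -0.189 + (-1.645) = -1.834; 1 − a(z₀+z₁) = 1 − (-0.017)(-1.834) = 0.9688; argument = -0.189 + (-1.834)/0.9688 = -2.0820 → -2.08.
α₁ = Φ(-2.08) = 0.0188; rank = round(200 × 0.0188) = 4; θ*₍4₎ = 1.644.
Upper: z₀ + z₂ = 1.456; 1 − a(z₀+z₂) = 1.0248; argument = 1.2318 → 1.23; α₂ = 0.8907; rank = 178; θ*₍178₎ = 2.218.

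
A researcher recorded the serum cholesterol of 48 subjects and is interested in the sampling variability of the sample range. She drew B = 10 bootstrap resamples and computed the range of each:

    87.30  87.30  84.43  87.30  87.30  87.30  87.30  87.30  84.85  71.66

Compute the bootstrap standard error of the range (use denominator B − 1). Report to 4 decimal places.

Bootstrap SE is the standard deviation of the 10 replicate ranges.
Mean of replicates: (87.30 + 87.30 + 84.43 + 87.30 + 87.30 + 87.30 + 87.30 + 87.30 + 84.85 + 71.66) / 10 = 852.04000 / 10 = 85.20400
Sum of squared deviations: (+2.09600)² + (+2.09600)² + (−0.77400)² + (+2.09600)² + (+2.09600)² + (+2.09600)² + (+2.09600)² + (+2.09600)² + (−0.35400)² + (−13.54400)² = 214.91684
Variance = 214.91684 / 9 = 23.87965
SE* = √23.87965

SE* = 4.8867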